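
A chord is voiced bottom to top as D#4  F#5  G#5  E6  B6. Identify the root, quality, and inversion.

E major ninth, third inversion

Reducing to letter names: D#, F#, G#, E, B. These stack in thirds as E–G#–B–D#–F# — an E major ninth chord.
The lowest note is D#, the seventh of the chord, so this is third inversion.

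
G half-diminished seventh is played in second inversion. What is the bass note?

G half-diminished seventh is G–Bb–Db–F. Second inversion places the fifth in the bass: Db.

Db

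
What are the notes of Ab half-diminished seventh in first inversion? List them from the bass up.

The chord tones are Ab–Cb–Ebb–Gb. With the third (Cb) lowest for first inversion: Cb, Ebb, Gb, Ab.

Cb, Ebb, Gb, Ab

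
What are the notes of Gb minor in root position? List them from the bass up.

Gb, Bbb, Db

The chord tones are Gb–Bbb–Db. With the root (Gb) lowest for root position: Gb, Bbb, Db.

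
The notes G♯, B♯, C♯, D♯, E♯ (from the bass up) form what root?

C#

Reordering G#, B#, C#, D#, E# into stacked thirds gives C#–E#–G#–B#–D#; the bottom of that stack, C#, is the root.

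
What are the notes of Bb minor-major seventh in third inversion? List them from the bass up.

Bb minor-major seventh is Bb–Db–F–A. Third inversion puts the seventh (A) in the bass, with the remaining tones above: A, Bb, Db, F.

A, Bb, Db, F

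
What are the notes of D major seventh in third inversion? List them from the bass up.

D major seventh is D–F#–A–C#. Third inversion puts the seventh (C#) in the bass, with the remaining tones above: C#, D, F#, A.

C#, D, F#, A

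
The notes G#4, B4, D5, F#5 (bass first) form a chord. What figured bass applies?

The notes G#, B, D, F# stack in thirds as G#–B–D–F# — a G# half-diminished seventh chord. The bass G# is the root, so this is root position: figured 7.

7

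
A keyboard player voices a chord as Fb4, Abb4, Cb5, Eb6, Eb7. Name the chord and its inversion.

Fb minor-major seventh, root position

The distinct note names are Fb, Abb, Cb, Eb. Stacked in thirds they read Fb–Abb–Cb–Eb, which is a minor-major seventh chord on Fb.
With the root (Fb) in the bass, the chord is in root position (figured bass 7).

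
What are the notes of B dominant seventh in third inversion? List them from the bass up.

A, B, D#, F#

Spelling B dominant seventh: B–D#–F#–A. In third inversion the seventh is bass, giving A, B, D#, F# from the bottom.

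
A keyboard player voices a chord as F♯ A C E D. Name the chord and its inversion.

D dominant ninth, first inversion

The pitch classes F#, A, C, E, D arrange in thirds as D–F#–A–C–E: a D dominant ninth chord.
With the third (F#) in the bass, the chord is in first inversion.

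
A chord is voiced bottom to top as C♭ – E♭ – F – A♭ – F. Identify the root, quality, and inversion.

Reducing to letter names: Cb, Eb, F, Ab. These stack in thirds as F–Ab–Cb–Eb — an F half-diminished seventh chord.
The lowest note is Cb, the fifth of the chord, so this is second inversion (figured bass 4/3).

F half-diminished seventh, second inversion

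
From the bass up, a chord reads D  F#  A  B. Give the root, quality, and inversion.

The pitch classes D, F#, A, B arrange in thirds as B–D–F#–A: a B minor seventh chord.
D is the third of B minor seventh; third in the bass means first inversion (figured bass 6/5).

B minor seventh, first inversion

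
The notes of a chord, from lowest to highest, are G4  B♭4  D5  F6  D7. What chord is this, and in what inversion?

The pitch classes G, Bb, D, F arrange in thirds as G–Bb–D–F: a G minor seventh chord.
The lowest note is G, the root of the chord, so this is root position (figured bass 7).

G minor seventh, root position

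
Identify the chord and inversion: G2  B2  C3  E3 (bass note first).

The distinct note names are G, B, C, E. Stacked in thirds they read C–E–G–B, which is a major seventh chord on C.
G is the fifth of C major seventh; fifth in the bass means second inversion (figured bass 4/3).

C major seventh, second inversion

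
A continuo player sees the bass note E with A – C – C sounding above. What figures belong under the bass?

6/4

The notes E, A, C stack in thirds as A–C–E — an A minor triad. The bass E is the fifth, so this is second inversion: figured 6/4.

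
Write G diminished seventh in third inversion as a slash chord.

Third inversion of G diminished seventh has the seventh (Fb) in the bass. As a slash chord: Gdim7/Fb.

Gdim7/Fb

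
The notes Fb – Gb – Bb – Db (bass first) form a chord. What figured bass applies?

4/2

The notes Fb, Gb, Bb, Db stack in thirds as Gb–Bb–Db–Fb — a Gb dominant seventh chord. The bass Fb is the seventh, so this is third inversion: figured 4/2.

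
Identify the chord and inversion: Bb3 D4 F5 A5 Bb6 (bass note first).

Bb major seventh, root position

Reducing to letter names: Bb, D, F, A. These stack in thirds as Bb–D–F–A — a Bb major seventh chord.
The lowest note is Bb, the root of the chord, so this is root position (figured bass 7).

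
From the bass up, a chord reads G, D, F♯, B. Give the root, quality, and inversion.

Reducing to letter names: G, D, F#, B. These stack in thirds as G–B–D–F# — a G major seventh chord.
G is the root of G major seventh; root in the bass means root position (figured bass 7).

G major seventh, root position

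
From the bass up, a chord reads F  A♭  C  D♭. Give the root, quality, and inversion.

The distinct note names are F, Ab, C, Db. Stacked in thirds they read Db–F–Ab–C, which is a major seventh chord on Db.
With the third (F) in the bass, the chord is in first inversion (figured bass 6/5).

Db major seventh, first inversion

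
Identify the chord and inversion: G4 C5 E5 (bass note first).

C major, second inversion

The distinct note names are G, C, E. Stacked in thirds they read C–E–G, which is a major triad on C.
The lowest note is G, the fifth of the chord, so this is second inversion (figured bass 6/4).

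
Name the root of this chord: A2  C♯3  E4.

A

The distinct letter names are A, C#, E. Arranged as a stack of thirds they read A–C#–E, so A is the root (an A major triad).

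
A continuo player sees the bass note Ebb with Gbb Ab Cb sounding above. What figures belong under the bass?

4/3

The notes Ebb, Gbb, Ab, Cb stack in thirds as Ab–Cb–Ebb–Gbb — an Ab diminished seventh chord. The bass Ebb is the fifth, so this is second inversion: figured 4/3.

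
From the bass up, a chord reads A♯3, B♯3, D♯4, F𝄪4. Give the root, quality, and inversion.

B# minor seventh, third inversion

The distinct note names are A#, B#, D#, F##. Stacked in thirds they read B#–D#–F##–A#, which is a minor seventh chord on B#.
The lowest note is A#, the seventh of the chord, so this is third inversion (figured bass 4/2).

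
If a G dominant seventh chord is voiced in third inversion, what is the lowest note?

In third inversion the seventh is lowest. For G dominant seventh (G–B–D–F) that is F.

F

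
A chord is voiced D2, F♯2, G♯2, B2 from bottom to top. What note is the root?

D, F#, G#, B are the tones of a G# half-diminished seventh chord (G#–B–D–F#), making G# the root.

G#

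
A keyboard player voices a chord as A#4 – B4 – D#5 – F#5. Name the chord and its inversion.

Reducing to letter names: A#, B, D#, F#. These stack in thirds as B–D#–F#–A# — a B major seventh chord.
A# is the seventh of B major seventh; seventh in the bass means third inversion (figured bass 4/2).

B major seventh, third inversion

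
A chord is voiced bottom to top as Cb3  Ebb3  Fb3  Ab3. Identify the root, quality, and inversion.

Fb dominant seventh, second inversion

The distinct note names are Cb, Ebb, Fb, Ab. Stacked in thirds they read Fb–Ab–Cb–Ebb, which is a dominant seventh chord on Fb.
Cb is the fifth of Fb dominant seventh; fifth in the bass means second inversion (figured bass 4/3).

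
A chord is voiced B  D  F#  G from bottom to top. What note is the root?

G

B, D, F#, G are the tones of a G major seventh chord (G–B–D–F#), making G the root.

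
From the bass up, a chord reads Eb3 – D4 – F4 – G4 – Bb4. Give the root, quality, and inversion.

Reducing to letter names: Eb, D, F, G, Bb. These stack in thirds as Eb–G–Bb–D–F — an Eb major ninth chord.
Eb is the root of Eb major ninth; root in the bass means root position.

Eb major ninth, root position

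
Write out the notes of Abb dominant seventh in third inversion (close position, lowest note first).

Gbb, Abb, Cb, Ebb

The chord tones are Abb–Cb–Ebb–Gbb. With the seventh (Gbb) lowest for third inversion: Gbb, Abb, Cb, Ebb.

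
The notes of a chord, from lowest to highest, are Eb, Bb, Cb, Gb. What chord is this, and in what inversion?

The distinct note names are Eb, Bb, Cb, Gb. Stacked in thirds they read Cb–Eb–Gb–Bb, which is a major seventh chord on Cb.
Eb is the third of Cb major seventh; third in the bass means first inversion (figured bass 6/5).

Cb major seventh, first inversion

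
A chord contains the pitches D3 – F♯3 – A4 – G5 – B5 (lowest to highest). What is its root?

The distinct letter names are D, F#, A, G, B. Arranged as a stack of thirds they read G–B–D–F#–A, so G is the root (a G major ninth chord).

G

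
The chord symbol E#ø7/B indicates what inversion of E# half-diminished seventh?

E#ø7/B means E# half-diminished seventh with B in the bass. B is the fifth of E# half-diminished seventh (E#–G#–B–D#), so this is second inversion.

second inversion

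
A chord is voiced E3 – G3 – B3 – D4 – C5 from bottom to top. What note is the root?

E, G, B, D, C are the tones of a C major ninth chord (C–E–G–B–D), making C the root.

C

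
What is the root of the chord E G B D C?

E, G, B, D, C are the tones of a C major ninth chord (C–E–G–B–D), making C the root.

C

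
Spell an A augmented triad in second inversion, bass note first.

The chord tones are A–C#–E#. With the fifth (E#) lowest for second inversion: E#, A, C#.

E#, A, C#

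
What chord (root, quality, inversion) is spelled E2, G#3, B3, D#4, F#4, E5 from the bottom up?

The pitch classes E, G#, B, D#, F# arrange in thirds as E–G#–B–D#–F#: an E major ninth chord.
With the root (E) in the bass, the chord is in root position.

E major ninth, root position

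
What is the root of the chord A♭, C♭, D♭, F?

Ab, Cb, Db, F are the tones of a Db dominant seventh chord (Db–F–Ab–Cb), making Db the root.

Db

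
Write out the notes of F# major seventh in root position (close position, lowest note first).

F#, A#, C#, E#

Spelling F# major seventh: F#–A#–C#–E#. In root position the root is bass, giving F#, A#, C#, E# from the bottom.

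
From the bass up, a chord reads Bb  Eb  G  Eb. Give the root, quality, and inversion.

Eb major, second inversion

The distinct note names are Bb, Eb, G. Stacked in thirds they read Eb–G–Bb, which is a major triad on Eb.
The lowest note is Bb, the fifth of the chord, so this is second inversion (figured bass 6/4).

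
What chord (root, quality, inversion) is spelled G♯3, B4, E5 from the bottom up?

The distinct note names are G#, B, E. Stacked in thirds they read E–G#–B, which is a major triad on E.
G# is the third of E major; third in the bass means first inversion (figured bass 6).

E major, first inversion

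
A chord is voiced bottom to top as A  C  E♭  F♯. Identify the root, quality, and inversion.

F# diminished seventh, first inversion

The distinct note names are A, C, Eb, F#. Stacked in thirds they read F#–A–C–Eb, which is a diminished seventh chord on F#.
A is the third of F# diminished seventh; third in the bass means first inversion (figured bass 6/5).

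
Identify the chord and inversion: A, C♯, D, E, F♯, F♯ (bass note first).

Reducing to letter names: A, C#, D, E, F#. These stack in thirds as D–F#–A–C#–E — a D major ninth chord.
A is the fifth of D major ninth; fifth in the bass means second inversion.

D major ninth, second inversion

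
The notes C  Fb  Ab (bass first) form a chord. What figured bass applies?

The notes C, Fb, Ab stack in thirds as Fb–Ab–C — an Fb augmented triad. The bass C is the fifth, so this is second inversion: figured 6/4.

6/4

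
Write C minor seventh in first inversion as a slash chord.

First inversion of C minor seventh has the third (Eb) in the bass. As a slash chord: Cm7/Eb.

Cm7/Eb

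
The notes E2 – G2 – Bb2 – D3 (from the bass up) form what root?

E, G, Bb, D are the tones of an E half-diminished seventh chord (E–G–Bb–D), making E the root.

E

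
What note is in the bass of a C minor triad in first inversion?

The third of C minor (C–Eb–G) is Eb; that is the bass in first inversion.

Eb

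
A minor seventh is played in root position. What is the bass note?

A

The root of A minor seventh (A–C–E–G) is A; that is the bass in root position.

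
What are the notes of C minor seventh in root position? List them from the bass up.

Spelling C minor seventh: C–Eb–G–Bb. In root position the root is bass, giving C, Eb, G, Bb from the bottom.

C, Eb, G, Bb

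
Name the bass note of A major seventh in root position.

A

A major seventh is A–C#–E–G#. Root position places the root in the bass: A.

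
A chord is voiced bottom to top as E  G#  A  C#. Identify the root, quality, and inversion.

A major seventh, second inversion

The pitch classes E, G#, A, C# arrange in thirds as A–C#–E–G#: an A major seventh chord.
With the fifth (E) in the bass, the chord is in second inversion (figured bass 4/3).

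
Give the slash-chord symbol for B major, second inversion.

Second inversion of B major has the fifth (F#) in the bass. As a slash chord: Bmaj/F#.

Bmaj/F#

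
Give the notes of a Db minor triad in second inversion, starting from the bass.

The chord tones are Db–Fb–Ab. With the fifth (Ab) lowest for second inversion: Ab, Db, Fb.

Ab, Db, Fb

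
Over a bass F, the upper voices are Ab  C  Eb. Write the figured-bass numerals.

7

The notes F, Ab, C, Eb stack in thirds as F–Ab–C–Eb — an F minor seventh chord. The bass F is the root, so this is root position: figured 7.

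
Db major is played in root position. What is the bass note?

In root position the root is lowest. For Db major (Db–F–Ab) that is Db.

Db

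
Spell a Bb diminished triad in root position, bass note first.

Bb diminished is Bb–Db–Fb. Root position puts the root (Bb) in the bass, with the remaining tones above: Bb, Db, Fb.

Bb, Db, Fb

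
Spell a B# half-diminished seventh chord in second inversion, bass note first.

F#, A#, B#, D#

B# half-diminished seventh is B#–D#–F#–A#. Second inversion puts the fifth (F#) in the bass, with the remaining tones above: F#, A#, B#, D#.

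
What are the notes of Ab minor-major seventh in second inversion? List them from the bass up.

Eb, G, Ab, Cb

Spelling Ab minor-major seventh: Ab–Cb–Eb–G. In second inversion the fifth is bass, giving Eb, G, Ab, Cb from the bottom.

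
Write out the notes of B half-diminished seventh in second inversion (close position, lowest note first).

The chord tones are B–D–F–A. With the fifth (F) lowest for second inversion: F, A, B, D.

F, A, B, D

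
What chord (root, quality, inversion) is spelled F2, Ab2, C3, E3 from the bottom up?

Reducing to letter names: F, Ab, C, E. These stack in thirds as F–Ab–C–E — an F minor-major seventh chord.
With the root (F) in the bass, the chord is in root position (figured bass 7).

F minor-major seventh, root position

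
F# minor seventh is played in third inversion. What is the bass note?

In third inversion the seventh is lowest. For F# minor seventh (F#–A–C#–E) that is E.

E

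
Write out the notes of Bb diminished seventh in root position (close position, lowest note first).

Bb, Db, Fb, Abb

Spelling Bb diminished seventh: Bb–Db–Fb–Abb. In root position the root is bass, giving Bb, Db, Fb, Abb from the bottom.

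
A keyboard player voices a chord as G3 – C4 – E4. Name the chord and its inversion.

The distinct note names are G, C, E. Stacked in thirds they read C–E–G, which is a major triad on C.
With the fifth (G) in the bass, the chord is in second inversion (figured bass 6/4).

C major, second inversion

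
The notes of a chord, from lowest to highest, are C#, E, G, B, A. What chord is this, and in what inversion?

A dominant ninth, first inversion

The pitch classes C#, E, G, B, A arrange in thirds as A–C#–E–G–B: an A dominant ninth chord.
C# is the third of A dominant ninth; third in the bass means first inversion.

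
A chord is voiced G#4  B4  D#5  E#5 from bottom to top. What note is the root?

The distinct letter names are G#, B, D#, E#. Arranged as a stack of thirds they read E#–G#–B–D#, so E# is the root (an E# half-diminished seventh chord).

E#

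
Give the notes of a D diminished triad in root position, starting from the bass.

D, F, Ab

D diminished is D–F–Ab. Root position puts the root (D) in the bass, with the remaining tones above: D, F, Ab.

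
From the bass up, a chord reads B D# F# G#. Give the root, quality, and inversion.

Reducing to letter names: B, D#, F#, G#. These stack in thirds as G#–B–D#–F# — a G# minor seventh chord.
With the third (B) in the bass, the chord is in first inversion (figured bass 6/5).

G# minor seventh, first inversion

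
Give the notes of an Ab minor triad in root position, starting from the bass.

Ab, Cb, Eb

Ab minor is Ab–Cb–Eb. Root position puts the root (Ab) in the bass, with the remaining tones above: Ab, Cb, Eb.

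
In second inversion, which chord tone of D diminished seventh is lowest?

The fifth of D diminished seventh (D–F–Ab–Cb) is Ab; that is the bass in second inversion.

Ab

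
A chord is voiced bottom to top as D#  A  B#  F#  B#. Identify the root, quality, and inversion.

B# diminished seventh, first inversion

The pitch classes D#, A, B#, F# arrange in thirds as B#–D#–F#–A: a B# diminished seventh chord.
The lowest note is D#, the third of the chord, so this is first inversion (figured bass 6/5).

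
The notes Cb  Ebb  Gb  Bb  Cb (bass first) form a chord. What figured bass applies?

7

The notes Cb, Ebb, Gb, Bb stack in thirds as Cb–Ebb–Gb–Bb — a Cb minor-major seventh chord. The bass Cb is the root, so this is root position: figured 7.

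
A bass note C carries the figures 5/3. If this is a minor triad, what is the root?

C

The figures 5/3 mean the root of the chord is in the bass. If C is the root of a minor triad, the root is C (chord tones C–Eb–G).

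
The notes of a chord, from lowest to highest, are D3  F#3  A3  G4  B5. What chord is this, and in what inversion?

Reducing to letter names: D, F#, A, G, B. These stack in thirds as G–B–D–F#–A — a G major ninth chord.
D is the fifth of G major ninth; fifth in the bass means second inversion.

G major ninth, second inversion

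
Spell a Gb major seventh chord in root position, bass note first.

Gb, Bb, Db, F

Spelling Gb major seventh: Gb–Bb–Db–F. In root position the root is bass, giving Gb, Bb, Db, F from the bottom.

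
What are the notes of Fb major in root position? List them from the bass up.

Fb, Ab, Cb

Spelling Fb major: Fb–Ab–Cb. In root position the root is bass, giving Fb, Ab, Cb from the bottom.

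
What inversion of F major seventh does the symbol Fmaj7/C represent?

second inversion

Fmaj7/C means F major seventh with C in the bass. C is the fifth of F major seventh (F–A–C–E), so this is second inversion.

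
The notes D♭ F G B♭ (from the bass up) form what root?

G

The distinct letter names are Db, F, G, Bb. Arranged as a stack of thirds they read G–Bb–Db–F, so G is the root (a G half-diminished seventh chord).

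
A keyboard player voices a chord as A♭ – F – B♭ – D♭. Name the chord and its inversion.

The distinct note names are Ab, F, Bb, Db. Stacked in thirds they read Bb–Db–F–Ab, which is a minor seventh chord on Bb.
The lowest note is Ab, the seventh of the chord, so this is third inversion (figured bass 4/2).

Bb minor seventh, third inversion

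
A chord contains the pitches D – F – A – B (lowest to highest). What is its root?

B

Reordering D, F, A, B into stacked thirds gives B–D–F–A; the bottom of that stack, B, is the root.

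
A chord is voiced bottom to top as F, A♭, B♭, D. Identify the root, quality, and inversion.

Bb dominant seventh, second inversion

Reducing to letter names: F, Ab, Bb, D. These stack in thirds as Bb–D–F–Ab — a Bb dominant seventh chord.
F is the fifth of Bb dominant seventh; fifth in the bass means second inversion (figured bass 4/3).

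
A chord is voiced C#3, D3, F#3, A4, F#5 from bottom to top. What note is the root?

D

Reordering C#, D, F#, A into stacked thirds gives D–F#–A–C#; the bottom of that stack, D, is the root.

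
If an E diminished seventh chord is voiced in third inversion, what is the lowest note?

Db

The seventh of E diminished seventh (E–G–Bb–Db) is Db; that is the bass in third inversion.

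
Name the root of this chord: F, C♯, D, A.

D

The distinct letter names are F, C#, D, A. Arranged as a stack of thirds they read D–F–A–C#, so D is the root (a D minor-major seventh chord).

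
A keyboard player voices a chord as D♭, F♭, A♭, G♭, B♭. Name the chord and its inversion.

Gb dominant ninth, second inversion

Reducing to letter names: Db, Fb, Ab, Gb, Bb. These stack in thirds as Gb–Bb–Db–Fb–Ab — a Gb dominant ninth chord.
With the fifth (Db) in the bass, the chord is in second inversion.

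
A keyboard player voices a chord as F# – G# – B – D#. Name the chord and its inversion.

Reducing to letter names: F#, G#, B, D#. These stack in thirds as G#–B–D#–F# — a G# minor seventh chord.
With the seventh (F#) in the bass, the chord is in third inversion (figured bass 4/2).

G# minor seventh, third inversion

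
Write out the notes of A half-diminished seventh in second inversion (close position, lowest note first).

The chord tones are A–C–Eb–G. With the fifth (Eb) lowest for second inversion: Eb, G, A, C.

Eb, G, A, C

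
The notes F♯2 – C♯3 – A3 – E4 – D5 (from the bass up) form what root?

D

F#, C#, A, E, D are the tones of a D major ninth chord (D–F#–A–C#–E), making D the root.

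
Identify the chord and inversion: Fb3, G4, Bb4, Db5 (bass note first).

G diminished seventh, third inversion

The pitch classes Fb, G, Bb, Db arrange in thirds as G–Bb–Db–Fb: a G diminished seventh chord.
The lowest note is Fb, the seventh of the chord, so this is third inversion (figured bass 4/2).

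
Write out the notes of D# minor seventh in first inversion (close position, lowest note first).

D# minor seventh is D#–F#–A#–C#. First inversion puts the third (F#) in the bass, with the remaining tones above: F#, A#, C#, D#.

F#, A#, C#, D#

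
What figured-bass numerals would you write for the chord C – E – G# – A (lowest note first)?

The notes C, E, G#, A stack in thirds as A–C–E–G# — an A minor-major seventh chord. The bass C is the third, so this is first inversion: figured 6/5.

6/5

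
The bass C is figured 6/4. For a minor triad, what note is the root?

The figures 6/4 mean the fifth of the chord is in the bass. If C is the fifth of a minor triad, the root is F (chord tones F–Ab–C).

F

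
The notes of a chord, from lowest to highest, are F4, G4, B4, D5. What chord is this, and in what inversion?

G dominant seventh, third inversion

The pitch classes F, G, B, D arrange in thirds as G–B–D–F: a G dominant seventh chord.
F is the seventh of G dominant seventh; seventh in the bass means third inversion (figured bass 4/2).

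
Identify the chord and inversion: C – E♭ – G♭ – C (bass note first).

The distinct note names are C, Eb, Gb. Stacked in thirds they read C–Eb–Gb, which is a diminished triad on C.
With the root (C) in the bass, the chord is in root position (figured bass 5/3).

C diminished, root position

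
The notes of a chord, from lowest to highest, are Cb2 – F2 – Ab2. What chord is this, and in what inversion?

F diminished, second inversion

The distinct note names are Cb, F, Ab. Stacked in thirds they read F–Ab–Cb, which is a diminished triad on F.
With the fifth (Cb) in the bass, the chord is in second inversion (figured bass 6/4).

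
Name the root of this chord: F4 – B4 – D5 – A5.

B

F, B, D, A are the tones of a B half-diminished seventh chord (B–D–F–A), making B the root.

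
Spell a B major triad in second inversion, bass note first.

F#, B, D#

Spelling B major: B–D#–F#. In second inversion the fifth is bass, giving F#, B, D# from the bottom.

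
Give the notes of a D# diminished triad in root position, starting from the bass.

D#, F#, A

D# diminished is D#–F#–A. Root position puts the root (D#) in the bass, with the remaining tones above: D#, F#, A.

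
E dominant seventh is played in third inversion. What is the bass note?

E dominant seventh is E–G#–B–D. Third inversion places the seventh in the bass: D.

D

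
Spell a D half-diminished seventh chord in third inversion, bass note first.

D half-diminished seventh is D–F–Ab–C. Third inversion puts the seventh (C) in the bass, with the remaining tones above: C, D, F, Ab.

C, D, F, Ab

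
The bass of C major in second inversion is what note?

C major is C–E–G. Second inversion places the fifth in the bass: G.

G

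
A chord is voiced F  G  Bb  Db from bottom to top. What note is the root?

G

F, G, Bb, Db are the tones of a G half-diminished seventh chord (G–Bb–Db–F), making G the root.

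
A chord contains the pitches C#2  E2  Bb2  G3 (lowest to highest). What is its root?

C#

The distinct letter names are C#, E, Bb, G. Arranged as a stack of thirds they read C#–E–G–Bb, so C# is the root (a C# diminished seventh chord).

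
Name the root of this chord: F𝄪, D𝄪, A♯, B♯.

B#

The distinct letter names are F##, D##, A#, B#. Arranged as a stack of thirds they read B#–D##–F##–A#, so B# is the root (a B# dominant seventh chord).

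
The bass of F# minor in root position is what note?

F#

In root position the root is lowest. For F# minor (F#–A–C#) that is F#.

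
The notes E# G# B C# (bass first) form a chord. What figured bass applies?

The notes E#, G#, B, C# stack in thirds as C#–E#–G#–B — a C# dominant seventh chord. The bass E# is the third, so this is first inversion: figured 6/5.

6/5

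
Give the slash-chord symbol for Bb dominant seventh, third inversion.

Third inversion of Bb dominant seventh has the seventh (Ab) in the bass. As a slash chord: Bb7/Ab.

Bb7/Ab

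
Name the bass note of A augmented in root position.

A

In root position the root is lowest. For A augmented (A–C#–E#) that is A.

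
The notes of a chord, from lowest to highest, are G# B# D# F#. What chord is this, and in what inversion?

Reducing to letter names: G#, B#, D#, F#. These stack in thirds as G#–B#–D#–F# — a G# dominant seventh chord.
G# is the root of G# dominant seventh; root in the bass means root position (figured bass 7).

G# dominant seventh, root position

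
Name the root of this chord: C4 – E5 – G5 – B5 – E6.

C

Reordering C, E, G, B into stacked thirds gives C–E–G–B; the bottom of that stack, C, is the root.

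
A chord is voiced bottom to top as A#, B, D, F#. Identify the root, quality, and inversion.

B minor-major seventh, third inversion

Reducing to letter names: A#, B, D, F#. These stack in thirds as B–D–F#–A# — a B minor-major seventh chord.
With the seventh (A#) in the bass, the chord is in third inversion (figured bass 4/2).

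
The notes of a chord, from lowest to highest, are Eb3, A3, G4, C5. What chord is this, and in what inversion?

A half-diminished seventh, second inversion

The distinct note names are Eb, A, G, C. Stacked in thirds they read A–C–Eb–G, which is a half-diminished seventh chord on A.
With the fifth (Eb) in the bass, the chord is in second inversion (figured bass 4/3).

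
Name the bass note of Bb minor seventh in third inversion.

The seventh of Bb minor seventh (Bb–Db–F–Ab) is Ab; that is the bass in third inversion.

Ab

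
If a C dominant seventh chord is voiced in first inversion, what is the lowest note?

C dominant seventh is C–E–G–Bb. First inversion places the third in the bass: E.

E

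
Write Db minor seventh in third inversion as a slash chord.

Dbm7/Cb

Third inversion of Db minor seventh has the seventh (Cb) in the bass. As a slash chord: Dbm7/Cb.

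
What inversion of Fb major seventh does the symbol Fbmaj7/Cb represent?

second inversion

Fbmaj7/Cb means Fb major seventh with Cb in the bass. Cb is the fifth of Fb major seventh (Fb–Ab–Cb–Eb), so this is second inversion.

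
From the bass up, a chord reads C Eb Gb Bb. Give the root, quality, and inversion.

The pitch classes C, Eb, Gb, Bb arrange in thirds as C–Eb–Gb–Bb: a C half-diminished seventh chord.
The lowest note is C, the root of the chord, so this is root position (figured bass 7).

C half-diminished seventh, root position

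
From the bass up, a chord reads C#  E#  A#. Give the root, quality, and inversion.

A# minor, first inversion

The pitch classes C#, E#, A# arrange in thirds as A#–C#–E#: an A# minor triad.
With the third (C#) in the bass, the chord is in first inversion (figured bass 6).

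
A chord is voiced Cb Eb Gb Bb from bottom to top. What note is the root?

Cb

Reordering Cb, Eb, Gb, Bb into stacked thirds gives Cb–Eb–Gb–Bb; the bottom of that stack, Cb, is the root.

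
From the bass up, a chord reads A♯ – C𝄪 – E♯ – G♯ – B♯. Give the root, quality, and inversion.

A# dominant ninth, root position

The pitch classes A#, C##, E#, G#, B# arrange in thirds as A#–C##–E#–G#–B#: an A# dominant ninth chord.
A# is the root of A# dominant ninth; root in the bass means root position.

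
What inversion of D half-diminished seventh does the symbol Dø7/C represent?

Dø7/C means D half-diminished seventh with C in the bass. C is the seventh of D half-diminished seventh (D–F–Ab–C), so this is third inversion.

third inversion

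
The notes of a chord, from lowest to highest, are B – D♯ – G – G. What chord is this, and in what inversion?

G augmented, first inversion

Reducing to letter names: B, D#, G. These stack in thirds as G–B–D# — a G augmented triad.
With the third (B) in the bass, the chord is in first inversion (figured bass 6).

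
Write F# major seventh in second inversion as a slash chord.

F#maj7/C#

Second inversion of F# major seventh has the fifth (C#) in the bass. As a slash chord: F#maj7/C#.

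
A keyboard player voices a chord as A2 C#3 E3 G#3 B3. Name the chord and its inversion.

A major ninth, root position

Reducing to letter names: A, C#, E, G#, B. These stack in thirds as A–C#–E–G#–B — an A major ninth chord.
A is the root of A major ninth; root in the bass means root position.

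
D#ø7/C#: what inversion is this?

third inversion

D#ø7/C# means D# half-diminished seventh with C# in the bass. C# is the seventh of D# half-diminished seventh (D#–F#–A–C#), so this is third inversion.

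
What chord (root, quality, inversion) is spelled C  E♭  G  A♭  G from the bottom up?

The pitch classes C, Eb, G, Ab arrange in thirds as Ab–C–Eb–G: an Ab major seventh chord.
With the third (C) in the bass, the chord is in first inversion (figured bass 6/5).

Ab major seventh, first inversion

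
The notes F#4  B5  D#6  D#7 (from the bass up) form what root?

B

Reordering F#, B, D# into stacked thirds gives B–D#–F#; the bottom of that stack, B, is the root.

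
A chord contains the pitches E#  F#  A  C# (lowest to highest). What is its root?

F#

The distinct letter names are E#, F#, A, C#. Arranged as a stack of thirds they read F#–A–C#–E#, so F# is the root (an F# minor-major seventh chord).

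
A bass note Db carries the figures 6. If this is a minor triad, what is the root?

Bb

The figures 6 mean the third of the chord is in the bass. If Db is the third of a minor triad, the root is Bb (chord tones Bb–Db–F).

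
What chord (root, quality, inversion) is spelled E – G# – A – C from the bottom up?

The pitch classes E, G#, A, C arrange in thirds as A–C–E–G#: an A minor-major seventh chord.
The lowest note is E, the fifth of the chord, so this is second inversion (figured bass 4/3).

A minor-major seventh, second inversion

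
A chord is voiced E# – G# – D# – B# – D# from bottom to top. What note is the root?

The distinct letter names are E#, G#, D#, B#. Arranged as a stack of thirds they read E#–G#–B#–D#, so E# is the root (an E# minor seventh chord).

E#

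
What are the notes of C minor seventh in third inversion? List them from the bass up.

Bb, C, Eb, G

C minor seventh is C–Eb–G–Bb. Third inversion puts the seventh (Bb) in the bass, with the remaining tones above: Bb, C, Eb, G.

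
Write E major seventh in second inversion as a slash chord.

Emaj7/B

Second inversion of E major seventh has the fifth (B) in the bass. As a slash chord: Emaj7/B.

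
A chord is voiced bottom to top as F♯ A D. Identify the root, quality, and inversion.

The distinct note names are F#, A, D. Stacked in thirds they read D–F#–A, which is a major triad on D.
With the third (F#) in the bass, the chord is in first inversion (figured bass 6).

D major, first inversion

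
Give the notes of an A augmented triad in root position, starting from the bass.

Spelling A augmented: A–C#–E#. In root position the root is bass, giving A, C#, E# from the bottom.

A, C#, E#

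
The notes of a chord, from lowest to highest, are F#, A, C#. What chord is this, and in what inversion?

The pitch classes F#, A, C# arrange in thirds as F#–A–C#: an F# minor triad.
With the root (F#) in the bass, the chord is in root position (figured bass 5/3).

F# minor, root position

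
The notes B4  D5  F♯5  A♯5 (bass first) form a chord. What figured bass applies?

The notes B, D, F#, A# stack in thirds as B–D–F#–A# — a B minor-major seventh chord. The bass B is the root, so this is root position: figured 7.

7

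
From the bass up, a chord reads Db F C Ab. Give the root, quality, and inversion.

Db major seventh, root position

The pitch classes Db, F, C, Ab arrange in thirds as Db–F–Ab–C: a Db major seventh chord.
Db is the root of Db major seventh; root in the bass means root position (figured bass 7).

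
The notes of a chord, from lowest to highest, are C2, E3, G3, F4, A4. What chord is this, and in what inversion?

Reducing to letter names: C, E, G, F, A. These stack in thirds as F–A–C–E–G — an F major ninth chord.
The lowest note is C, the fifth of the chord, so this is second inversion.

F major ninth, second inversion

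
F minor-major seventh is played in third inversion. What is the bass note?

In third inversion the seventh is lowest. For F minor-major seventh (F–Ab–C–E) that is E.

E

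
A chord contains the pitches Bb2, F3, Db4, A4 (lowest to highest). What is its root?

Bb

Bb, F, Db, A are the tones of a Bb minor-major seventh chord (Bb–Db–F–A), making Bb the root.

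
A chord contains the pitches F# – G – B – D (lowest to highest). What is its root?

G

The distinct letter names are F#, G, B, D. Arranged as a stack of thirds they read G–B–D–F#, so G is the root (a G major seventh chord).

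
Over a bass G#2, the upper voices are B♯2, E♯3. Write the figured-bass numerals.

The notes G#, B#, E# stack in thirds as E#–G#–B# — an E# minor triad. The bass G# is the third, so this is first inversion: figured 6.

6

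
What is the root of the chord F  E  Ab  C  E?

The distinct letter names are F, E, Ab, C. Arranged as a stack of thirds they read F–Ab–C–E, so F is the root (an F minor-major seventh chord).

F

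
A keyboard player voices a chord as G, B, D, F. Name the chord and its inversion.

G dominant seventh, root position

The distinct note names are G, B, D, F. Stacked in thirds they read G–B–D–F, which is a dominant seventh chord on G.
The lowest note is G, the root of the chord, so this is root position (figured bass 7).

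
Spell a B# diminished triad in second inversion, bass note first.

F#, B#, D#

B# diminished is B#–D#–F#. Second inversion puts the fifth (F#) in the bass, with the remaining tones above: F#, B#, D#.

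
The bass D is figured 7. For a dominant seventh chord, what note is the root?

The figures 7 mean the root of the chord is in the bass. If D is the root of a dominant seventh chord, the root is D (chord tones D–F#–A–C).

D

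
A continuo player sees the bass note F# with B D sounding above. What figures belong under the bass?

The notes F#, B, D stack in thirds as B–D–F# — a B minor triad. The bass F# is the fifth, so this is second inversion: figured 6/4.

6/4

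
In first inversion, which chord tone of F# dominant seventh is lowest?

A#

F# dominant seventh is F#–A#–C#–E. First inversion places the third in the bass: A#.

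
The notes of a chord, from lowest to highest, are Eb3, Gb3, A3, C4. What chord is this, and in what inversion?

Reducing to letter names: Eb, Gb, A, C. These stack in thirds as A–C–Eb–Gb — an A diminished seventh chord.
With the fifth (Eb) in the bass, the chord is in second inversion (figured bass 4/3).

A diminished seventh, second inversion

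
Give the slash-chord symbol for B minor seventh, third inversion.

Third inversion of B minor seventh has the seventh (A) in the bass. As a slash chord: Bm7/A.

Bm7/A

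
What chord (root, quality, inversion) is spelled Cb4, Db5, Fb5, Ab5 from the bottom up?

The pitch classes Cb, Db, Fb, Ab arrange in thirds as Db–Fb–Ab–Cb: a Db minor seventh chord.
Cb is the seventh of Db minor seventh; seventh in the bass means third inversion (figured bass 4/2).

Db minor seventh, third inversion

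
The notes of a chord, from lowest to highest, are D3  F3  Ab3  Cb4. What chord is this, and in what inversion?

The distinct note names are D, F, Ab, Cb. Stacked in thirds they read D–F–Ab–Cb, which is a diminished seventh chord on D.
With the root (D) in the bass, the chord is in root position (figured bass 7).

D diminished seventh, root position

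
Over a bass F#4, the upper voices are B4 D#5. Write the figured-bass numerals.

6/4

The notes F#, B, D# stack in thirds as B–D#–F# — a B major triad. The bass F# is the fifth, so this is second inversion: figured 6/4.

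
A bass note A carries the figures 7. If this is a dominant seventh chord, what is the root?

A

The figures 7 mean the root of the chord is in the bass. If A is the root of a dominant seventh chord, the root is A (chord tones A–C#–E–G).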